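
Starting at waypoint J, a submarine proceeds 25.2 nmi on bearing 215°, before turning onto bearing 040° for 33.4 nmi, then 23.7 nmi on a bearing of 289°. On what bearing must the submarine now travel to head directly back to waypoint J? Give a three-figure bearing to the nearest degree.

129°

Leg 1 (215°, 25.2 nmi): east 25.2 sin 215° = -14.45, north 25.2 cos 215° = -20.64
Leg 2 (040°, 33.4 nmi): east 33.4 sin 40° = 21.47, north 33.4 cos 40° = 25.59
Leg 3 (289°, 23.7 nmi): east 23.7 sin 289° = -22.41, north 23.7 cos 289° = 7.72
Net displacement: -15.39 east, 12.66 north. Direction back to start is (15.39, -12.66): bearing = atan2(15.39, -12.66) mod 360° = 129.43° ≈ 129°.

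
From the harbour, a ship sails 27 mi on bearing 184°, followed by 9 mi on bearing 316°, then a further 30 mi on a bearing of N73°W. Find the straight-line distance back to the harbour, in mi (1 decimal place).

38.6 mi

Leg 1 (184°, 27 mi): east 27 sin 184° = -1.88, north 27 cos 184° = -26.93
Leg 2 (316°, 9 mi): east 9 sin 316° = -6.25, north 9 cos 316° = 6.47
Leg 3 (N73°W, 30 mi): east 30 sin 287° = -28.69, north 30 cos 287° = 8.77
Net: -36.82 east, -11.69 north. Distance = √((-36.82)² + (-11.69)²) = 38.635 mi.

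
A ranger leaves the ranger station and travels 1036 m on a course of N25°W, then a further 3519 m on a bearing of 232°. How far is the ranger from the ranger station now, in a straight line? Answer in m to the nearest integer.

Leg 1 (N25°W, 1036 m): east 1036 sin 335° = -437.83, north 1036 cos 335° = 938.93
Leg 2 (232°, 3519 m): east 3519 sin 232° = -2773.01, north 3519 cos 232° = -2166.51
Net: -3210.84 east, -1227.58 north. Distance = √((-3210.84)² + (-1227.58)²) = 3437.507 m.

3438 m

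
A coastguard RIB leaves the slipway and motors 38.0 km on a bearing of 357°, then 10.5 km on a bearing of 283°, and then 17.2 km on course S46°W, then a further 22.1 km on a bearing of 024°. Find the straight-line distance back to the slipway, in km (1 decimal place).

51.0 km

Leg 1 (357°, 38.0 km): east 38.0 sin 357° = -1.99, north 38.0 cos 357° = 37.95
Leg 2 (283°, 10.5 km): east 10.5 sin 283° = -10.23, north 10.5 cos 283° = 2.36
Leg 3 (S46°W, 17.2 km): east 17.2 sin 226° = -12.37, north 17.2 cos 226° = -11.95
Leg 4 (024°, 22.1 km): east 22.1 sin 24° = 8.99, north 22.1 cos 24° = 20.19
Net: -15.60 east, 48.55 north. Distance = √((-15.60)² + (48.55)²) = 50.997 km.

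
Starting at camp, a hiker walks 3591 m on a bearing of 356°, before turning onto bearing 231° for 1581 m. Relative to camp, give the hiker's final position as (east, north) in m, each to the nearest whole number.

Leg 1 (356°, 3591 m): east 3591 sin 356° = -250.50, north 3591 cos 356° = 3582.25
Leg 2 (231°, 1581 m): east 1581 sin 231° = -1228.67, north 1581 cos 231° = -994.96
Summing: -1479.16 m east, 2587.30 m north → (-1479, 2587).

(-1479, 2587)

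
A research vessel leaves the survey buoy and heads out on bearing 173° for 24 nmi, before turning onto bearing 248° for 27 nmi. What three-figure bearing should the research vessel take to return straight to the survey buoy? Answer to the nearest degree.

Leg 1 (173°, 24 nmi): east 24 sin 173° = 2.92, north 24 cos 173° = -23.82
Leg 2 (248°, 27 nmi): east 27 sin 248° = -25.03, north 27 cos 248° = -10.11
Net displacement: -22.11 east, -33.94 north. Direction back to start is (22.11, 33.94): bearing = atan2(22.11, 33.94) mod 360° = 33.08° ≈ 033°.

033°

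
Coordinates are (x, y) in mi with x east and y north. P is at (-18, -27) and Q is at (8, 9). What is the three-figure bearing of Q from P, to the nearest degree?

036°

Δeast = 8 − -18 = 26.00; Δnorth = 9 − -27 = 36.00.
Bearing = atan2(Δeast, Δnorth) mod 360° = 35.84° ≈ 036°.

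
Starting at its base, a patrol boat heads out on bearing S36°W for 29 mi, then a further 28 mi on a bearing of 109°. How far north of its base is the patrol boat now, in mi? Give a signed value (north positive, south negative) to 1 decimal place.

Leg 1 (S36°W, 29 mi): east 29 sin 216° = -17.05, north 29 cos 216° = -23.46
Leg 2 (109°, 28 mi): east 28 sin 109° = 26.47, north 28 cos 109° = -9.12
Net north component: -32.58 mi.

-32.6 mi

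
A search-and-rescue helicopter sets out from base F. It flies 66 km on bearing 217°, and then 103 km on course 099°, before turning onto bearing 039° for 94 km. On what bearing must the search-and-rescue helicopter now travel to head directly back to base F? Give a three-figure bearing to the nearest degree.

Leg 1 (217°, 66 km): east 66 sin 217° = -39.72, north 66 cos 217° = -52.71
Leg 2 (099°, 103 km): east 103 sin 99° = 101.73, north 103 cos 99° = -16.11
Leg 3 (039°, 94 km): east 94 sin 39° = 59.16, north 94 cos 39° = 73.05
Net displacement: 121.17 east, 4.23 north. Direction back to start is (-121.17, -4.23): bearing = atan2(-121.17, -4.23) mod 360° = 268.00° ≈ 268°.

268°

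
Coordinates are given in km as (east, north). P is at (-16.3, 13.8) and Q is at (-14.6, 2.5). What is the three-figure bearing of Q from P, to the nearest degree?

171°

Δeast = -14.6 − -16.3 = 1.70; Δnorth = 2.5 − 13.8 = -11.30.
Bearing = atan2(Δeast, Δnorth) mod 360° = 171.44° ≈ 171°.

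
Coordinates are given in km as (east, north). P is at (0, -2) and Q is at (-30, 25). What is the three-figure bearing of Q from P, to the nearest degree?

312°

Δeast = -30 − 0 = -30.00; Δnorth = 25 − -2 = 27.00.
Bearing = atan2(Δeast, Δnorth) mod 360° = 311.99° ≈ 312°.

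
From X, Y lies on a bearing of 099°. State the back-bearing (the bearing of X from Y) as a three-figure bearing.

279°

Back-bearing = 099° + 180° = 279°.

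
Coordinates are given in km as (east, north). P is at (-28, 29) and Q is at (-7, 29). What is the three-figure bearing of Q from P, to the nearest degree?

Δeast = -7 − -28 = 21.00; Δnorth = 29 − 29 = 0.00.
Bearing = atan2(Δeast, Δnorth) mod 360° = 90.00° ≈ 090°.

090°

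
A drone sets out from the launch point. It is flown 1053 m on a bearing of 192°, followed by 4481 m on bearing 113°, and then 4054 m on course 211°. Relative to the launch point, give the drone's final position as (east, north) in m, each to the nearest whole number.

(1818, -6256)

Leg 1 (192°, 1053 m): east 1053 sin 192° = -218.93, north 1053 cos 192° = -1029.99
Leg 2 (113°, 4481 m): east 4481 sin 113° = 4124.78, north 4481 cos 113° = -1750.87
Leg 3 (211°, 4054 m): east 4054 sin 211° = -2087.96, north 4054 cos 211° = -3474.96
Summing: 1817.89 m east, -6255.81 m north → (1818, -6256).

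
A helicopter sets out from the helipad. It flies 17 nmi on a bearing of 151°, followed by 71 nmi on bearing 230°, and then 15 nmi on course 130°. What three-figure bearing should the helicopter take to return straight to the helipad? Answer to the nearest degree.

026°

Leg 1 (151°, 17 nmi): east 17 sin 151° = 8.24, north 17 cos 151° = -14.87
Leg 2 (230°, 71 nmi): east 71 sin 230° = -54.39, north 71 cos 230° = -45.64
Leg 3 (130°, 15 nmi): east 15 sin 130° = 11.49, north 15 cos 130° = -9.64
Net displacement: -34.66 east, -70.15 north. Direction back to start is (34.66, 70.15): bearing = atan2(34.66, 70.15) mod 360° = 26.29° ≈ 026°.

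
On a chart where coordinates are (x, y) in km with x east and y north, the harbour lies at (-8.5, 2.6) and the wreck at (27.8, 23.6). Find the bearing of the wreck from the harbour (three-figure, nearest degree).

060°

Δeast = 27.8 − -8.5 = 36.30; Δnorth = 23.6 − 2.6 = 21.00.
Bearing = atan2(Δeast, Δnorth) mod 360° = 59.95° ≈ 060°.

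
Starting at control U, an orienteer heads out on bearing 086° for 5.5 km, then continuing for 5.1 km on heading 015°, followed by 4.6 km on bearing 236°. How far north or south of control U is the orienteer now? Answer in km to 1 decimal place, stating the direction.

Leg 1 (086°, 5.5 km): east 5.5 sin 86° = 5.49, north 5.5 cos 86° = 0.38
Leg 2 (015°, 5.1 km): east 5.1 sin 15° = 1.32, north 5.1 cos 15° = 4.93
Leg 3 (236°, 4.6 km): east 4.6 sin 236° = -3.81, north 4.6 cos 236° = -2.57
Net north component: 2.74 km.

2.7 km north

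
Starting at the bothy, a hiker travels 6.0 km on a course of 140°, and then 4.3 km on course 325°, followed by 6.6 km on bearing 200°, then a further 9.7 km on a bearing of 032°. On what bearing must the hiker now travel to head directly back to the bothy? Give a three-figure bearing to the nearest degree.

Leg 1 (140°, 6.0 km): east 6.0 sin 140° = 3.86, north 6.0 cos 140° = -4.60
Leg 2 (325°, 4.3 km): east 4.3 sin 325° = -2.47, north 4.3 cos 325° = 3.52
Leg 3 (200°, 6.6 km): east 6.6 sin 200° = -2.26, north 6.6 cos 200° = -6.20
Leg 4 (032°, 9.7 km): east 9.7 sin 32° = 5.14, north 9.7 cos 32° = 8.23
Net displacement: 4.27 east, 0.95 north. Direction back to start is (-4.27, -0.95): bearing = atan2(-4.27, -0.95) mod 360° = 257.46° ≈ 257°.

257°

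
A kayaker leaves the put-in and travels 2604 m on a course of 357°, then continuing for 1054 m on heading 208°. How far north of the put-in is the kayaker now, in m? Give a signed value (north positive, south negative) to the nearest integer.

1670 m

Leg 1 (357°, 2604 m): east 2604 sin 357° = -136.28, north 2604 cos 357° = 2600.43
Leg 2 (208°, 1054 m): east 1054 sin 208° = -494.82, north 1054 cos 208° = -930.63
Net north component: 1669.80 m.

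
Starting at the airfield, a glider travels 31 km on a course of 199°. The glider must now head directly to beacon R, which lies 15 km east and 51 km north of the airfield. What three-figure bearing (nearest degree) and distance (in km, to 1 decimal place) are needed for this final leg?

Leg 1 (199°, 31 km): east 31 sin 199° = -10.09, north 31 cos 199° = -29.31
Current position: (-10.09, -29.31). Target: (15, 51). Remaining: Δeast = 25.09, Δnorth = 80.31.
Bearing = atan2(25.09, 80.31) mod 360° = 17.35°; distance = √((25.09)² + (80.31)²) = 84.140 km.

017°, 84.1 km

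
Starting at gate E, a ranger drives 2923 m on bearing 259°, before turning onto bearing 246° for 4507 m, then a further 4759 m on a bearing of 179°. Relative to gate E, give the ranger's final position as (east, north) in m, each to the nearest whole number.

(-6904, -7149)

Leg 1 (259°, 2923 m): east 2923 sin 259° = -2869.30, north 2923 cos 259° = -557.73
Leg 2 (246°, 4507 m): east 4507 sin 246° = -4117.35, north 4507 cos 246° = -1833.16
Leg 3 (179°, 4759 m): east 4759 sin 179° = 83.06, north 4759 cos 179° = -4758.28
Summing: -6903.59 m east, -7149.17 m north → (-6904, -7149).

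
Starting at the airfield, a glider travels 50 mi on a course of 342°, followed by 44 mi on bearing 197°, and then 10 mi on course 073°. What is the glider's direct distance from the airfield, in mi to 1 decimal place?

20.5 mi

Leg 1 (342°, 50 mi): east 50 sin 342° = -15.45, north 50 cos 342° = 47.55
Leg 2 (197°, 44 mi): east 44 sin 197° = -12.86, north 44 cos 197° = -42.08
Leg 3 (073°, 10 mi): east 10 sin 73° = 9.56, north 10 cos 73° = 2.92
Net: -18.75 east, 8.40 north. Distance = √((-18.75)² + (8.40)²) = 20.547 mi.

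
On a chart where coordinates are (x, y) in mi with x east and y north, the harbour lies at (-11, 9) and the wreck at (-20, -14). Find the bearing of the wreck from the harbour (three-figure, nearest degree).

Δeast = -20 − -11 = -9.00; Δnorth = -14 − 9 = -23.00.
Bearing = atan2(Δeast, Δnorth) mod 360° = 201.37° ≈ 201°.

201°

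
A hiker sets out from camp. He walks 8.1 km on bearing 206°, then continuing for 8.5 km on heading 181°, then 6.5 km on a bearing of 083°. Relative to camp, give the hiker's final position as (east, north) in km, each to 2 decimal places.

Leg 1 (206°, 8.1 km): east 8.1 sin 206° = -3.55, north 8.1 cos 206° = -7.28
Leg 2 (181°, 8.5 km): east 8.5 sin 181° = -0.15, north 8.5 cos 181° = -8.50
Leg 3 (083°, 6.5 km): east 6.5 sin 83° = 6.45, north 6.5 cos 83° = 0.79
Summing: 2.75 km east, -14.99 km north → (2.75, -14.99).

(2.75, -14.99)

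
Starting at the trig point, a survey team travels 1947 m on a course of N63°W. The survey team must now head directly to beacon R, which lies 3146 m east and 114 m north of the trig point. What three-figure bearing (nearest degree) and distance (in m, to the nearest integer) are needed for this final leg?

Leg 1 (N63°W, 1947 m): east 1947 sin 297° = -1734.79, north 1947 cos 297° = 883.92
Current position: (-1734.79, 883.92). Target: (3146, 114). Remaining: Δeast = 4880.79, Δnorth = -769.92.
Bearing = atan2(4880.79, -769.92) mod 360° = 98.96°; distance = √((4880.79)² + (-769.92)²) = 4941.142 m.

099°, 4941 m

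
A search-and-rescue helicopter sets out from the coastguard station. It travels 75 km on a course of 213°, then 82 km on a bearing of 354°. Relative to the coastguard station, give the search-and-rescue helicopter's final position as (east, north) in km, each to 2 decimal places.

Leg 1 (213°, 75 km): east 75 sin 213° = -40.85, north 75 cos 213° = -62.90
Leg 2 (354°, 82 km): east 82 sin 354° = -8.57, north 82 cos 354° = 81.55
Summing: -49.42 km east, 18.65 km north → (-49.42, 18.65).

(-49.42, 18.65)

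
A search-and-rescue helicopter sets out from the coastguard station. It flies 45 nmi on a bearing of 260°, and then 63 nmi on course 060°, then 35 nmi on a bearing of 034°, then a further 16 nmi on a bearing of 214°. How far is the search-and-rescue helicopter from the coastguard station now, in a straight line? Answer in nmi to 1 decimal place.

44.6 nmi

Leg 1 (260°, 45 nmi): east 45 sin 260° = -44.32, north 45 cos 260° = -7.81
Leg 2 (060°, 63 nmi): east 63 sin 60° = 54.56, north 63 cos 60° = 31.50
Leg 3 (034°, 35 nmi): east 35 sin 34° = 19.57, north 35 cos 34° = 29.02
Leg 4 (214°, 16 nmi): east 16 sin 214° = -8.95, north 16 cos 214° = -13.26
Net: 20.87 east, 39.44 north. Distance = √((20.87)² + (39.44)²) = 44.618 nmi.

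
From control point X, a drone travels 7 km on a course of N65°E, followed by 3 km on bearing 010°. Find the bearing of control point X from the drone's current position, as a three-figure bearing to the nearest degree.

229°

Leg 1 (N65°E, 7 km): east 7 sin 65° = 6.34, north 7 cos 65° = 2.96
Leg 2 (010°, 3 km): east 3 sin 10° = 0.52, north 3 cos 10° = 2.95
Net displacement: 6.87 east, 5.91 north. Direction back to start is (-6.87, -5.91): bearing = atan2(-6.87, -5.91) mod 360° = 229.26° ≈ 229°.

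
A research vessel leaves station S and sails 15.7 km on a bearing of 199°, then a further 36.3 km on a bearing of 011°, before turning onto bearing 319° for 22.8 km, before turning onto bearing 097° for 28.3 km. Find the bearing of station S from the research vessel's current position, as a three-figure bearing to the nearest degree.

Leg 1 (199°, 15.7 km): east 15.7 sin 199° = -5.11, north 15.7 cos 199° = -14.84
Leg 2 (011°, 36.3 km): east 36.3 sin 11° = 6.93, north 36.3 cos 11° = 35.63
Leg 3 (319°, 22.8 km): east 22.8 sin 319° = -14.96, north 22.8 cos 319° = 17.21
Leg 4 (097°, 28.3 km): east 28.3 sin 97° = 28.09, north 28.3 cos 97° = -3.45
Net displacement: 14.95 east, 34.55 north. Direction back to start is (-14.95, -34.55): bearing = atan2(-14.95, -34.55) mod 360° = 203.39° ≈ 203°.

203°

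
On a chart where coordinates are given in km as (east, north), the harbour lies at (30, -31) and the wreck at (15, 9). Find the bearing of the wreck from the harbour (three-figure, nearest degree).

Δeast = 15 − 30 = -15.00; Δnorth = 9 − -31 = 40.00.
Bearing = atan2(Δeast, Δnorth) mod 360° = 339.44° ≈ 339°.

339°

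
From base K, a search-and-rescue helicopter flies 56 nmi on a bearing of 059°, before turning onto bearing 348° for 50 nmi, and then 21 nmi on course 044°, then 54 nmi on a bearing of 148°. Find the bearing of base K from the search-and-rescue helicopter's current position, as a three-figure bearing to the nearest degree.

Leg 1 (059°, 56 nmi): east 56 sin 59° = 48.00, north 56 cos 59° = 28.84
Leg 2 (348°, 50 nmi): east 50 sin 348° = -10.40, north 50 cos 348° = 48.91
Leg 3 (044°, 21 nmi): east 21 sin 44° = 14.59, north 21 cos 44° = 15.11
Leg 4 (148°, 54 nmi): east 54 sin 148° = 28.62, north 54 cos 148° = -45.79
Net displacement: 80.81 east, 47.06 north. Direction back to start is (-80.81, -47.06): bearing = atan2(-80.81, -47.06) mod 360° = 239.78° ≈ 240°.

240°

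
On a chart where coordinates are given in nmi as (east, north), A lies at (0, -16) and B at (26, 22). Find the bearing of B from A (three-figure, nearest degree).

034°

Δeast = 26 − 0 = 26.00; Δnorth = 22 − -16 = 38.00.
Bearing = atan2(Δeast, Δnorth) mod 360° = 34.38° ≈ 034°.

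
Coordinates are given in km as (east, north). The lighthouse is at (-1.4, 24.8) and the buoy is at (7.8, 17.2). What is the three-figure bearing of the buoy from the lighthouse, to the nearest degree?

Δeast = 7.8 − -1.4 = 9.20; Δnorth = 17.2 − 24.8 = -7.60.
Bearing = atan2(Δeast, Δnorth) mod 360° = 129.56° ≈ 130°.

130°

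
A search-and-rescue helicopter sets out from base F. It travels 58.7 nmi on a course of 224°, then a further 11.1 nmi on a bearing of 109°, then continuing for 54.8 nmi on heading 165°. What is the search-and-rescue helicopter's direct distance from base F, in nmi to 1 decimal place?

Leg 1 (224°, 58.7 nmi): east 58.7 sin 224° = -40.78, north 58.7 cos 224° = -42.23
Leg 2 (109°, 11.1 nmi): east 11.1 sin 109° = 10.50, north 11.1 cos 109° = -3.61
Leg 3 (165°, 54.8 nmi): east 54.8 sin 165° = 14.18, north 54.8 cos 165° = -52.93
Net: -16.10 east, -98.77 north. Distance = √((-16.10)² + (-98.77)²) = 100.075 nmi.

100.1 nmi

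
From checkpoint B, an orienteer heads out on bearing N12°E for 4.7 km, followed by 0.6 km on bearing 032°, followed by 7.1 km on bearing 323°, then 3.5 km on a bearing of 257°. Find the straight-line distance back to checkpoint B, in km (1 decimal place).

11.9 km

Leg 1 (N12°E, 4.7 km): east 4.7 sin 12° = 0.98, north 4.7 cos 12° = 4.60
Leg 2 (032°, 0.6 km): east 0.6 sin 32° = 0.32, north 0.6 cos 32° = 0.51
Leg 3 (323°, 7.1 km): east 7.1 sin 323° = -4.27, north 7.1 cos 323° = 5.67
Leg 4 (257°, 3.5 km): east 3.5 sin 257° = -3.41, north 3.5 cos 257° = -0.79
Net: -6.39 east, 9.99 north. Distance = √((-6.39)² + (9.99)²) = 11.857 km.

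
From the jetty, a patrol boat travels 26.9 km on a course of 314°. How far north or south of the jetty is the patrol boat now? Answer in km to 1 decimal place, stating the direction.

18.7 km north

Leg 1 (314°, 26.9 km): east 26.9 sin 314° = -19.35, north 26.9 cos 314° = 18.69
Net north component: 18.69 km.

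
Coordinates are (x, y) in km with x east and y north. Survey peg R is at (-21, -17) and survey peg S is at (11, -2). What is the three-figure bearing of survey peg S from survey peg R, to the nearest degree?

065°

Δeast = 11 − -21 = 32.00; Δnorth = -2 − -17 = 15.00.
Bearing = atan2(Δeast, Δnorth) mod 360° = 64.89° ≈ 065°.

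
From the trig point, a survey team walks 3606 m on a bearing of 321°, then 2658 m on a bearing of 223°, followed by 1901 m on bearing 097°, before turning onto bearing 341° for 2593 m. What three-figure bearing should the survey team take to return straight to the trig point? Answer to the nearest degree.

135°

Leg 1 (321°, 3606 m): east 3606 sin 321° = -2269.33, north 3606 cos 321° = 2802.39
Leg 2 (223°, 2658 m): east 2658 sin 223° = -1812.75, north 2658 cos 223° = -1943.94
Leg 3 (097°, 1901 m): east 1901 sin 97° = 1886.83, north 1901 cos 97° = -231.67
Leg 4 (341°, 2593 m): east 2593 sin 341° = -844.20, north 2593 cos 341° = 2451.73
Net displacement: -3039.45 east, 3078.51 north. Direction back to start is (3039.45, -3078.51): bearing = atan2(3039.45, -3078.51) mod 360° = 135.37° ≈ 135°.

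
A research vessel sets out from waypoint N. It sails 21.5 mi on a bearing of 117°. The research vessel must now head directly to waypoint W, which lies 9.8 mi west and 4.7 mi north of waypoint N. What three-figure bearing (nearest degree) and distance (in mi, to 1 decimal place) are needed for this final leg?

Leg 1 (117°, 21.5 mi): east 21.5 sin 117° = 19.16, north 21.5 cos 117° = -9.76
Current position: (19.16, -9.76). Target: (-9.8, 4.7). Remaining: Δeast = -28.96, Δnorth = 14.46.
Bearing = atan2(-28.96, 14.46) mod 360° = 296.54°; distance = √((-28.96)² + (14.46)²) = 32.367 mi.

297°, 32.4 mi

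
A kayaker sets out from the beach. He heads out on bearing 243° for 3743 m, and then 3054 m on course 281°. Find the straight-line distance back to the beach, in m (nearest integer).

Leg 1 (243°, 3743 m): east 3743 sin 243° = -3335.04, north 3743 cos 243° = -1699.29
Leg 2 (281°, 3054 m): east 3054 sin 281° = -2997.89, north 3054 cos 281° = 582.73
Net: -6332.93 east, -1116.56 north. Distance = √((-6332.93)² + (-1116.56)²) = 6430.603 m.

6431 m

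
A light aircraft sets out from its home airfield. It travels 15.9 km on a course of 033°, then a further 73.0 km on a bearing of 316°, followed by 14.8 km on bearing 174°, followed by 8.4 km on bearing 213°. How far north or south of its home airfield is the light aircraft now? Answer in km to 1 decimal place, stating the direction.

44.1 km north

Leg 1 (033°, 15.9 km): east 15.9 sin 33° = 8.66, north 15.9 cos 33° = 13.33
Leg 2 (316°, 73.0 km): east 73.0 sin 316° = -50.71, north 73.0 cos 316° = 52.51
Leg 3 (174°, 14.8 km): east 14.8 sin 174° = 1.55, north 14.8 cos 174° = -14.72
Leg 4 (213°, 8.4 km): east 8.4 sin 213° = -4.57, north 8.4 cos 213° = -7.04
Net north component: 44.08 km.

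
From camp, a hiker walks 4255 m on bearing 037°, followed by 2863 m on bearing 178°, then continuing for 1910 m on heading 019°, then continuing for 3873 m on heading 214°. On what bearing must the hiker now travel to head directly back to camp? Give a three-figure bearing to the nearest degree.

308°

Leg 1 (037°, 4255 m): east 4255 sin 37° = 2560.72, north 4255 cos 37° = 3398.19
Leg 2 (178°, 2863 m): east 2863 sin 178° = 99.92, north 2863 cos 178° = -2861.26
Leg 3 (019°, 1910 m): east 1910 sin 19° = 621.84, north 1910 cos 19° = 1805.94
Leg 4 (214°, 3873 m): east 3873 sin 214° = -2165.75, north 3873 cos 214° = -3210.86
Net displacement: 1116.72 east, -867.98 north. Direction back to start is (-1116.72, 867.98): bearing = atan2(-1116.72, 867.98) mod 360° = 307.86° ≈ 308°.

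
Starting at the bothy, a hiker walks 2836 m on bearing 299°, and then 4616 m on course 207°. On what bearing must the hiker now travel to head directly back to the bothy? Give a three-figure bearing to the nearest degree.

Leg 1 (299°, 2836 m): east 2836 sin 299° = -2480.42, north 2836 cos 299° = 1374.92
Leg 2 (207°, 4616 m): east 4616 sin 207° = -2095.62, north 4616 cos 207° = -4112.89
Net displacement: -4576.04 east, -2737.97 north. Direction back to start is (4576.04, 2737.97): bearing = atan2(4576.04, 2737.97) mod 360° = 59.11° ≈ 059°.

059°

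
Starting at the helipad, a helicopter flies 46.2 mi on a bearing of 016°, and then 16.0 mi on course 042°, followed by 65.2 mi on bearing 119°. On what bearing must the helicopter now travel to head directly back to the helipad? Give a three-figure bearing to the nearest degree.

Leg 1 (016°, 46.2 mi): east 46.2 sin 16° = 12.73, north 46.2 cos 16° = 44.41
Leg 2 (042°, 16.0 mi): east 16.0 sin 42° = 10.71, north 16.0 cos 42° = 11.89
Leg 3 (119°, 65.2 mi): east 65.2 sin 119° = 57.03, north 65.2 cos 119° = -31.61
Net displacement: 80.47 east, 24.69 north. Direction back to start is (-80.47, -24.69): bearing = atan2(-80.47, -24.69) mod 360° = 252.94° ≈ 253°.

253°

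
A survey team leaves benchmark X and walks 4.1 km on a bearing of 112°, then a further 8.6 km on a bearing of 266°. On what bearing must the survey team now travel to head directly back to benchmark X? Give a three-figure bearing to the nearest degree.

Leg 1 (112°, 4.1 km): east 4.1 sin 112° = 3.80, north 4.1 cos 112° = -1.54
Leg 2 (266°, 8.6 km): east 8.6 sin 266° = -8.58, north 8.6 cos 266° = -0.60
Net displacement: -4.78 east, -2.14 north. Direction back to start is (4.78, 2.14): bearing = atan2(4.78, 2.14) mod 360° = 65.91° ≈ 066°.

066°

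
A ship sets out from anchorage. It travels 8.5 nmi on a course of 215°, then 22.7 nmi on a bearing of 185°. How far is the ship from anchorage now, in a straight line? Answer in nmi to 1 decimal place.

30.4 nmi

Leg 1 (215°, 8.5 nmi): east 8.5 sin 215° = -4.88, north 8.5 cos 215° = -6.96
Leg 2 (185°, 22.7 nmi): east 22.7 sin 185° = -1.98, north 22.7 cos 185° = -22.61
Net: -6.85 east, -29.58 north. Distance = √((-6.85)² + (-29.58)²) = 30.360 nmi.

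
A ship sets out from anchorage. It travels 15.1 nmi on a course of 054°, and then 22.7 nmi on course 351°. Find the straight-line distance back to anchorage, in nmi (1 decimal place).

Leg 1 (054°, 15.1 nmi): east 15.1 sin 54° = 12.22, north 15.1 cos 54° = 8.88
Leg 2 (351°, 22.7 nmi): east 22.7 sin 351° = -3.55, north 22.7 cos 351° = 22.42
Net: 8.67 east, 31.30 north. Distance = √((8.67)² + (31.30)²) = 32.474 nmi.

32.5 nmi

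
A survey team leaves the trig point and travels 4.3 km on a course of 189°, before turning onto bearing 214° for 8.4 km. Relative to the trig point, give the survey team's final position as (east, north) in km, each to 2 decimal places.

Leg 1 (189°, 4.3 km): east 4.3 sin 189° = -0.67, north 4.3 cos 189° = -4.25
Leg 2 (214°, 8.4 km): east 8.4 sin 214° = -4.70, north 8.4 cos 214° = -6.96
Summing: -5.37 km east, -11.21 km north → (-5.37, -11.21).

(-5.37, -11.21)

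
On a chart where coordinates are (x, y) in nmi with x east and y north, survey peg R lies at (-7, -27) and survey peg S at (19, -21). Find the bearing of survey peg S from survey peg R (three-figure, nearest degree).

077°

Δeast = 19 − -7 = 26.00; Δnorth = -21 − -27 = 6.00.
Bearing = atan2(Δeast, Δnorth) mod 360° = 77.01° ≈ 077°.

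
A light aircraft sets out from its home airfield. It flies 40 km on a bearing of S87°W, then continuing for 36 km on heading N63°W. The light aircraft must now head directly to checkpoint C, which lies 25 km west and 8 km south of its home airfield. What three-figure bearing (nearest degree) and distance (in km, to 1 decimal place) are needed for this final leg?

115°, 52.0 km

Leg 1 (S87°W, 40 km): east 40 sin 267° = -39.95, north 40 cos 267° = -2.09
Leg 2 (N63°W, 36 km): east 36 sin 297° = -32.08, north 36 cos 297° = 16.34
Current position: (-72.02, 14.25). Target: (-25, -8). Remaining: Δeast = 47.02, Δnorth = -22.25.
Bearing = atan2(47.02, -22.25) mod 360° = 115.32°; distance = √((47.02)² + (-22.25)²) = 52.020 km.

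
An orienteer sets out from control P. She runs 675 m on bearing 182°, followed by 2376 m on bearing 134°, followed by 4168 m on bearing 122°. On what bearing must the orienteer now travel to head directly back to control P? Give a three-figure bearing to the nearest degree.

Leg 1 (182°, 675 m): east 675 sin 182° = -23.56, north 675 cos 182° = -674.59
Leg 2 (134°, 2376 m): east 2376 sin 134° = 1709.15, north 2376 cos 134° = -1650.51
Leg 3 (122°, 4168 m): east 4168 sin 122° = 3534.66, north 4168 cos 122° = -2208.70
Net displacement: 5220.26 east, -4533.80 north. Direction back to start is (-5220.26, 4533.80): bearing = atan2(-5220.26, 4533.80) mod 360° = 310.97° ≈ 311°.

311°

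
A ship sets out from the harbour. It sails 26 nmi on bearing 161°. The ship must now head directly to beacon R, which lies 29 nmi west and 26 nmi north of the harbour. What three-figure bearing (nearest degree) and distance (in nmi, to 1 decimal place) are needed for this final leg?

Leg 1 (161°, 26 nmi): east 26 sin 161° = 8.46, north 26 cos 161° = -24.58
Current position: (8.46, -24.58). Target: (-29, 26). Remaining: Δeast = -37.46, Δnorth = 50.58.
Bearing = atan2(-37.46, 50.58) mod 360° = 323.47°; distance = √((-37.46)² + (50.58)²) = 62.947 nmi.

323°, 62.9 nmi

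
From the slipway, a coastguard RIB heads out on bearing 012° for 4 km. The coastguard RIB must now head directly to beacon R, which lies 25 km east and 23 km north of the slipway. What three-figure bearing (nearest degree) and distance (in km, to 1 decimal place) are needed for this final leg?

Leg 1 (012°, 4 km): east 4 sin 12° = 0.83, north 4 cos 12° = 3.91
Current position: (0.83, 3.91). Target: (25, 23). Remaining: Δeast = 24.17, Δnorth = 19.09.
Bearing = atan2(24.17, 19.09) mod 360° = 51.70°; distance = √((24.17)² + (19.09)²) = 30.797 km.

052°, 30.8 km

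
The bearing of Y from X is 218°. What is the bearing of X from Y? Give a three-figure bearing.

038°

Back-bearing = 218° − 180° = 038°.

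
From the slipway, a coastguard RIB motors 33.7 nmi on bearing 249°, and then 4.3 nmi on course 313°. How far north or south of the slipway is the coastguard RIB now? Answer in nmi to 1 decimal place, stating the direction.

9.1 nmi south

Leg 1 (249°, 33.7 nmi): east 33.7 sin 249° = -31.46, north 33.7 cos 249° = -12.08
Leg 2 (313°, 4.3 nmi): east 4.3 sin 313° = -3.14, north 4.3 cos 313° = 2.93
Net north component: -9.14 nmi.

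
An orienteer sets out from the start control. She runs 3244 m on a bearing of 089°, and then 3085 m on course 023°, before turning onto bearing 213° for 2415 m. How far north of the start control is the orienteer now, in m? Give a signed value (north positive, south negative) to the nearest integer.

871 m

Leg 1 (089°, 3244 m): east 3244 sin 89° = 3243.51, north 3244 cos 89° = 56.62
Leg 2 (023°, 3085 m): east 3085 sin 23° = 1205.41, north 3085 cos 23° = 2839.76
Leg 3 (213°, 2415 m): east 2415 sin 213° = -1315.30, north 2415 cos 213° = -2025.39
Net north component: 870.98 m.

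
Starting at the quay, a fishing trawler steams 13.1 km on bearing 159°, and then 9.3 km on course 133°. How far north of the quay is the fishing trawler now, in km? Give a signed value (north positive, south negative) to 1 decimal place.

Leg 1 (159°, 13.1 km): east 13.1 sin 159° = 4.69, north 13.1 cos 159° = -12.23
Leg 2 (133°, 9.3 km): east 9.3 sin 133° = 6.80, north 9.3 cos 133° = -6.34
Net north component: -18.57 km.

-18.6 km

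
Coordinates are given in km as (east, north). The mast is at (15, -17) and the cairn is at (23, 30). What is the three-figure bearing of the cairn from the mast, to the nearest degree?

Δeast = 23 − 15 = 8.00; Δnorth = 30 − -17 = 47.00.
Bearing = atan2(Δeast, Δnorth) mod 360° = 9.66° ≈ 010°.

010°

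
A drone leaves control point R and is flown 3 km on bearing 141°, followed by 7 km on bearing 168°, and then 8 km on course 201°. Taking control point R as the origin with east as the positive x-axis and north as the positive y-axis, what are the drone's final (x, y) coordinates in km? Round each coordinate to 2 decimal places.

Leg 1 (141°, 3 km): east 3 sin 141° = 1.89, north 3 cos 141° = -2.33
Leg 2 (168°, 7 km): east 7 sin 168° = 1.46, north 7 cos 168° = -6.85
Leg 3 (201°, 8 km): east 8 sin 201° = -2.87, north 8 cos 201° = -7.47
Summing: 0.48 km east, -16.65 km north → (0.48, -16.65).

(0.48, -16.65)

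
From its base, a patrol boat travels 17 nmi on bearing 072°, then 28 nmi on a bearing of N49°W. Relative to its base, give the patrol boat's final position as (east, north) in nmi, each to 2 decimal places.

Leg 1 (072°, 17 nmi): east 17 sin 72° = 16.17, north 17 cos 72° = 5.25
Leg 2 (N49°W, 28 nmi): east 28 sin 311° = -21.13, north 28 cos 311° = 18.37
Summing: -4.96 nmi east, 23.62 nmi north → (-4.96, 23.62).

(-4.96, 23.62)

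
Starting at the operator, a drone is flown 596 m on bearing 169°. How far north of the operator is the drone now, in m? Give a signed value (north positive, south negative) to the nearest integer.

-585 m

Leg 1 (169°, 596 m): east 596 sin 169° = 113.72, north 596 cos 169° = -585.05
Net north component: -585.05 m.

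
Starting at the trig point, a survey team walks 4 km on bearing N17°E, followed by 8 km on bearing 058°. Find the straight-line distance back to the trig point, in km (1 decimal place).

Leg 1 (N17°E, 4 km): east 4 sin 17° = 1.17, north 4 cos 17° = 3.83
Leg 2 (058°, 8 km): east 8 sin 58° = 6.78, north 8 cos 58° = 4.24
Net: 7.95 east, 8.06 north. Distance = √((7.95)² + (8.06)²) = 11.327 km.

11.3 km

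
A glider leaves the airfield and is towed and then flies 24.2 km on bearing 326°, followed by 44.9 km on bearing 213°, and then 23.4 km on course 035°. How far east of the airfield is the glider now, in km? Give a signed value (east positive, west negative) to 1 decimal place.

-24.6 km

Leg 1 (326°, 24.2 km): east 24.2 sin 326° = -13.53, north 24.2 cos 326° = 20.06
Leg 2 (213°, 44.9 km): east 44.9 sin 213° = -24.45, north 44.9 cos 213° = -37.66
Leg 3 (035°, 23.4 km): east 23.4 sin 35° = 13.42, north 23.4 cos 35° = 19.17
Net east component: -24.57 km.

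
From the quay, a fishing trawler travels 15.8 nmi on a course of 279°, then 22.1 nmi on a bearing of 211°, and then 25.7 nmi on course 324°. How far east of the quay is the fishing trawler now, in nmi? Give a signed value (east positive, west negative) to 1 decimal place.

-42.1 nmi

Leg 1 (279°, 15.8 nmi): east 15.8 sin 279° = -15.61, north 15.8 cos 279° = 2.47
Leg 2 (211°, 22.1 nmi): east 22.1 sin 211° = -11.38, north 22.1 cos 211° = -18.94
Leg 3 (324°, 25.7 nmi): east 25.7 sin 324° = -15.11, north 25.7 cos 324° = 20.79
Net east component: -42.09 nmi.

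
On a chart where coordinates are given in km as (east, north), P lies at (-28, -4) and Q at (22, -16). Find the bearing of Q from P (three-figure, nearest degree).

103°

Δeast = 22 − -28 = 50.00; Δnorth = -16 − -4 = -12.00.
Bearing = atan2(Δeast, Δnorth) mod 360° = 103.50° ≈ 103°.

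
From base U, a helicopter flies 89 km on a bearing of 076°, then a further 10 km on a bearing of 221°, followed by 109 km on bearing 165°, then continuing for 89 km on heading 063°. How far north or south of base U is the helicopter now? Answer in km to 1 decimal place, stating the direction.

Leg 1 (076°, 89 km): east 89 sin 76° = 86.36, north 89 cos 76° = 21.53
Leg 2 (221°, 10 km): east 10 sin 221° = -6.56, north 10 cos 221° = -7.55
Leg 3 (165°, 109 km): east 109 sin 165° = 28.21, north 109 cos 165° = -105.29
Leg 4 (063°, 89 km): east 89 sin 63° = 79.30, north 89 cos 63° = 40.41
Net north component: -50.90 km.

50.9 km south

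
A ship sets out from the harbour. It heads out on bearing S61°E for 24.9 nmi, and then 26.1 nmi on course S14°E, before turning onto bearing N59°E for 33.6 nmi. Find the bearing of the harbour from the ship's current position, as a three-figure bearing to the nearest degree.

Leg 1 (S61°E, 24.9 nmi): east 24.9 sin 119° = 21.78, north 24.9 cos 119° = -12.07
Leg 2 (S14°E, 26.1 nmi): east 26.1 sin 166° = 6.31, north 26.1 cos 166° = -25.32
Leg 3 (N59°E, 33.6 nmi): east 33.6 sin 59° = 28.80, north 33.6 cos 59° = 17.31
Net displacement: 56.89 east, -20.09 north. Direction back to start is (-56.89, 20.09): bearing = atan2(-56.89, 20.09) mod 360° = 289.45° ≈ 289°.

289°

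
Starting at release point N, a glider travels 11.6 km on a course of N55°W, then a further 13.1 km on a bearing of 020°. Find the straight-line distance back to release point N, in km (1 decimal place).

19.6 km

Leg 1 (N55°W, 11.6 km): east 11.6 sin 305° = -9.50, north 11.6 cos 305° = 6.65
Leg 2 (020°, 13.1 km): east 13.1 sin 20° = 4.48, north 13.1 cos 20° = 12.31
Net: -5.02 east, 18.96 north. Distance = √((-5.02)² + (18.96)²) = 19.617 km.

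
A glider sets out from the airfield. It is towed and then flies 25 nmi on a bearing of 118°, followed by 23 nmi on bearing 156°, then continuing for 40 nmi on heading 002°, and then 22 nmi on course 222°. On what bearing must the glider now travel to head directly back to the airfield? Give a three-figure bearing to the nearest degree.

Leg 1 (118°, 25 nmi): east 25 sin 118° = 22.07, north 25 cos 118° = -11.74
Leg 2 (156°, 23 nmi): east 23 sin 156° = 9.35, north 23 cos 156° = -21.01
Leg 3 (002°, 40 nmi): east 40 sin 2° = 1.40, north 40 cos 2° = 39.98
Leg 4 (222°, 22 nmi): east 22 sin 222° = -14.72, north 22 cos 222° = -16.35
Net displacement: 18.10 east, -9.12 north. Direction back to start is (-18.10, 9.12): bearing = atan2(-18.10, 9.12) mod 360° = 296.74° ≈ 297°.

297°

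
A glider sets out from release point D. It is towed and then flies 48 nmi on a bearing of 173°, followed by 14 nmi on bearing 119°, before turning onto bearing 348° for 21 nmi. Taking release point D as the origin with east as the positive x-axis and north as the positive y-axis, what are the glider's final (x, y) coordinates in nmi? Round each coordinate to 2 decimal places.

Leg 1 (173°, 48 nmi): east 48 sin 173° = 5.85, north 48 cos 173° = -47.64
Leg 2 (119°, 14 nmi): east 14 sin 119° = 12.24, north 14 cos 119° = -6.79
Leg 3 (348°, 21 nmi): east 21 sin 348° = -4.37, north 21 cos 348° = 20.54
Summing: 13.73 nmi east, -33.89 nmi north → (13.73, -33.89).

(13.73, -33.89)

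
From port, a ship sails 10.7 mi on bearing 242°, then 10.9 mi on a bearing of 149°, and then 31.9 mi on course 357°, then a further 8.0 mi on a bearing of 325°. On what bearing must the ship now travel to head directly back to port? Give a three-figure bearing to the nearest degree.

Leg 1 (242°, 10.7 mi): east 10.7 sin 242° = -9.45, north 10.7 cos 242° = -5.02
Leg 2 (149°, 10.9 mi): east 10.9 sin 149° = 5.61, north 10.9 cos 149° = -9.34
Leg 3 (357°, 31.9 mi): east 31.9 sin 357° = -1.67, north 31.9 cos 357° = 31.86
Leg 4 (325°, 8.0 mi): east 8.0 sin 325° = -4.59, north 8.0 cos 325° = 6.55
Net displacement: -10.09 east, 24.04 north. Direction back to start is (10.09, -24.04): bearing = atan2(10.09, -24.04) mod 360° = 157.23° ≈ 157°.

157°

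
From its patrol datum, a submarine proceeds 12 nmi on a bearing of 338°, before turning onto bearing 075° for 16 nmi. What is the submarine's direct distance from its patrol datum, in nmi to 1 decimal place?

18.8 nmi

Leg 1 (338°, 12 nmi): east 12 sin 338° = -4.50, north 12 cos 338° = 11.13
Leg 2 (075°, 16 nmi): east 16 sin 75° = 15.45, north 16 cos 75° = 4.14
Net: 10.96 east, 15.27 north. Distance = √((10.96)² + (15.27)²) = 18.794 nmi.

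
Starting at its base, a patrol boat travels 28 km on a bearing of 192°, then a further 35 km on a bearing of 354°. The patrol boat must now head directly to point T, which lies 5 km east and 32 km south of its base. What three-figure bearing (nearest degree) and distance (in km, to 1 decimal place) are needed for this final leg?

Leg 1 (192°, 28 km): east 28 sin 192° = -5.82, north 28 cos 192° = -27.39
Leg 2 (354°, 35 km): east 35 sin 354° = -3.66, north 35 cos 354° = 34.81
Current position: (-9.48, 7.42). Target: (5, -32). Remaining: Δeast = 14.48, Δnorth = -39.42.
Bearing = atan2(14.48, -39.42) mod 360° = 159.83°; distance = √((14.48)² + (-39.42)²) = 41.995 km.

160°, 42.0 km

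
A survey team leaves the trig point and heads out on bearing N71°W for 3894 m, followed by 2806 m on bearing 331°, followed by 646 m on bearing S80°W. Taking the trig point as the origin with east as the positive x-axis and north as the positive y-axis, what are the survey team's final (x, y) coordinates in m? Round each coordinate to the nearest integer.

(-5678, 3610)

Leg 1 (N71°W, 3894 m): east 3894 sin 289° = -3681.85, north 3894 cos 289° = 1267.76
Leg 2 (331°, 2806 m): east 2806 sin 331° = -1360.38, north 2806 cos 331° = 2454.18
Leg 3 (S80°W, 646 m): east 646 sin 260° = -636.19, north 646 cos 260° = -112.18
Summing: -5678.41 m east, 3609.77 m north → (-5678, 3610).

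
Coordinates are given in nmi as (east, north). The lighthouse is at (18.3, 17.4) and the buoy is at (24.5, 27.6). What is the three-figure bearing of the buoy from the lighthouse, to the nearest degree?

031°

Δeast = 24.5 − 18.3 = 6.20; Δnorth = 27.6 − 17.4 = 10.20.
Bearing = atan2(Δeast, Δnorth) mod 360° = 31.29° ≈ 031°.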